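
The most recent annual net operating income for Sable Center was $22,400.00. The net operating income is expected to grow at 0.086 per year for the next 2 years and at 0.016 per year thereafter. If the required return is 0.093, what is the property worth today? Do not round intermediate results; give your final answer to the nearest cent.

D_1 = 24326.40000
D_2 = 26418.47040
Terminal value at year 2: TV = D_2×(1+g_2)/(r−g_2) = 26841.16593/0.077 = 348586.57047
P_0 = D_1/(1+r)^1 + D_2/(1+r)^2 + TV/(1+r)^2
    = 22256.54163 + 22114.00202 + 291789.94874 = 336160.49239

$336160.49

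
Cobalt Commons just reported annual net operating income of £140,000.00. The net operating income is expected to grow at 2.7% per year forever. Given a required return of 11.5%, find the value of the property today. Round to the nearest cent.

D₁ = D₀ × (1 + g) = £140,000.00 × 1.027 = £143,780.0000
Growing perpetuity: P = D₁ / (r − g) = £143,780.0000 / (0.115 − 0.027) = £1,633,863.64

£1633863.64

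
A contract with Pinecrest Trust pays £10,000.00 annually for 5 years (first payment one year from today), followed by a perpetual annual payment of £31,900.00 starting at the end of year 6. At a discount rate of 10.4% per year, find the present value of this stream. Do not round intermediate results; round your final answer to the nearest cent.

£224553.96

PV of 5-year annuity: £10,000.00 × [1 − (1+0.104)^−5] / 0.104 = 37523.65721
Perpetuity value at year 5: £31,900.00 / 0.104 = 306730.76923
PV of perpetuity: 306730.76923 / (1+0.104)^5 = 187030.30272
Total PV = 37523.65721 + 187030.30272 = 224553.95993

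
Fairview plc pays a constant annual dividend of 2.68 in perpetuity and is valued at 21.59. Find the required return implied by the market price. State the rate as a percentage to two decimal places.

P = C/r ⇒ r = C/P = 2.68/21.59 = 0.124132

12.41%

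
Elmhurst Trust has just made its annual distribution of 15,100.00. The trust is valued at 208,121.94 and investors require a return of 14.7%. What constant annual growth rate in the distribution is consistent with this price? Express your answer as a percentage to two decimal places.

P = D₀(1+g)/(r−g) ⇒ P(r−g) = D₀(1+g) ⇒ g(P+D₀) = P·r − D₀
g = (P·r − D₀)/(P + D₀) = (208,121.94×0.147 − 15,100.00) / (208,121.94 + 15,100.00) = 0.069410

6.94%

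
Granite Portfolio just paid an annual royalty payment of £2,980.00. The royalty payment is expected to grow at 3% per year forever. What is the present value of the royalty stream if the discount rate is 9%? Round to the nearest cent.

D₁ = D₀ × (1 + g) = £2,980.00 × 1.03 = £3,069.4000
Growing perpetuity: P = D₁ / (r − g) = £3,069.4000 / (0.09 − 0.03) = £51,156.67

£51156.67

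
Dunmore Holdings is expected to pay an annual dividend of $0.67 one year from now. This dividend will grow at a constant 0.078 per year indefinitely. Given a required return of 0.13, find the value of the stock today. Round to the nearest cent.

Growing perpetuity: P = D₁ / (r − g) = $0.6700 / (0.13 − 0.078) = $12.88

$12.88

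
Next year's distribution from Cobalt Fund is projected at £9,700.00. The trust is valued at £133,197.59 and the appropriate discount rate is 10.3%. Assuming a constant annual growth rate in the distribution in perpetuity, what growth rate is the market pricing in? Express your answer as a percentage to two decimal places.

3.02%

P = D₁/(r−g) ⇒ g = r − D₁/P = 0.103 − £9,700.00/£133,197.59 = 0.030176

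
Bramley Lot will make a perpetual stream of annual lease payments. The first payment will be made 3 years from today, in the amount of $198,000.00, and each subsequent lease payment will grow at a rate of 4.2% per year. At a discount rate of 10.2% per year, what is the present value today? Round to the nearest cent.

$2717382.35

Value at end of year 2: C₁ / (r − g) = $198,000.00 / (0.102 − 0.042) = $3,300,000.0000
Discount to today: PV = $3,300,000.0000 / (1 + 0.102)^2 = $3,300,000.0000 / 1.214404 = $2,717,382.35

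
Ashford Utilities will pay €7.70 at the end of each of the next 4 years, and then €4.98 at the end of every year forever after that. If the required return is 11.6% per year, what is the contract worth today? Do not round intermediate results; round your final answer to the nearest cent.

PV of 4-year annuity: €7.70 × [1 − (1+0.116)^−4] / 0.116 = 23.58599
Perpetuity value at year 4: €4.98 / 0.116 = 42.93103
PV of perpetuity: 42.93103 / (1+0.116)^4 = 27.67672
Total PV = 23.58599 + 27.67672 = 51.26271

€51.26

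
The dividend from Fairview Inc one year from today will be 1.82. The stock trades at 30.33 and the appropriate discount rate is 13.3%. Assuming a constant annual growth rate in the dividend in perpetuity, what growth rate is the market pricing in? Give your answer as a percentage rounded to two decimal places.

7.30%

P = D₁/(r−g) ⇒ g = r − D₁/P = 0.133 − 1.82/30.33 = 0.072993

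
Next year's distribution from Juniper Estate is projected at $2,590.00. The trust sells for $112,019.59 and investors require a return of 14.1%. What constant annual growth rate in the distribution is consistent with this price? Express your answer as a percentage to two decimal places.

11.79%

P = D₁/(r−g) ⇒ g = r − D₁/P = 0.141 − $2,590.00/$112,019.59 = 0.117879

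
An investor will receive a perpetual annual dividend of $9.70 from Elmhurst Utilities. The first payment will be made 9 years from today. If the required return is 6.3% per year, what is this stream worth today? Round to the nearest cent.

Value at end of year 8: C / r = $9.70 / 0.063 = $153.9683
Discount to today: PV = $153.9683 / (1 + 0.063)^8 = $153.9683 / 1.630295 = $94.44

$94.44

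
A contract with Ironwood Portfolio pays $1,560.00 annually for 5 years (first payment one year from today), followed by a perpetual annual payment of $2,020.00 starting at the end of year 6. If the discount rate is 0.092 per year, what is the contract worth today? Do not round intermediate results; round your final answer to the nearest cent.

PV of 5-year annuity: $1,560.00 × [1 − (1+0.092)^−5] / 0.092 = 6036.49808
Perpetuity value at year 5: $2,020.00 / 0.092 = 21956.52174
PV of perpetuity: 21956.52174 / (1+0.092)^5 = 14140.03063
Total PV = 6036.49808 + 14140.03063 = 20176.52871

$20176.53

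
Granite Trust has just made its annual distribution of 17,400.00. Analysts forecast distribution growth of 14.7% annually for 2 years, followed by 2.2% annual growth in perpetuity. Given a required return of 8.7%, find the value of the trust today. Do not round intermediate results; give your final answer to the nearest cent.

342351.62

D_1 = 19957.80000
D_2 = 22891.59660
Terminal value at year 2: TV = D_2×(1+g_2)/(r−g_2) = 23395.21173/0.065 = 359926.33423
P_0 = D_1/(1+r)^1 + D_2/(1+r)^2 + TV/(1+r)^2
    = 18360.44158 + 19373.89742 + 304617.27943 = 342351.61843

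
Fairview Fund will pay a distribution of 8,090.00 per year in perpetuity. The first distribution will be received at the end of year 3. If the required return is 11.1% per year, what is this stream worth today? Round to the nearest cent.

59046.94

Value at end of year 2: C / r = 8,090.00 / 0.111 = 72,882.8829
Discount to today: PV = 72,882.8829 / (1 + 0.111)^2 = 72,882.8829 / 1.234321 = 59,046.94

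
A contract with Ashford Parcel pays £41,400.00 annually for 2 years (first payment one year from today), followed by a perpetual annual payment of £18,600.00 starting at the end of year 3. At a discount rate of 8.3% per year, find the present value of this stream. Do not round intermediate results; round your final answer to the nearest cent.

£264588.20

PV of 2-year annuity: £41,400.00 × [1 − (1+0.083)^−2] / 0.083 = 73524.60463
Perpetuity value at year 2: £18,600.00 / 0.083 = 224096.38554
PV of perpetuity: 224096.38554 / (1+0.083)^2 = 191063.59216
Total PV = 73524.60463 + 191063.59216 = 264588.19679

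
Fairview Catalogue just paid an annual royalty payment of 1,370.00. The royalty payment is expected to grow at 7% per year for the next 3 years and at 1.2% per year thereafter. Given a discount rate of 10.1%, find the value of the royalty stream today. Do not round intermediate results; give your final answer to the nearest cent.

18181.70

D_1 = 1465.90000
D_2 = 1568.51300
D_3 = 1678.30891
Terminal value at year 3: TV = D_3×(1+g_2)/(r−g_2) = 1698.44862/0.089 = 19083.69232
P_0 = D_1/(1+r)^1 + D_2/(1+r)^2 + D_3/(1+r)^3 + TV/(1+r)^3
    = 1331.42598 + 1293.93805 + 1257.50564 + 14298.82823 = 18181.69791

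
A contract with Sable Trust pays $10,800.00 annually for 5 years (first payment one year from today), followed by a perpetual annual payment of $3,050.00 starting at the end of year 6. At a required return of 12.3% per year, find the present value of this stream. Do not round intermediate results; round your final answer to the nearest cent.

PV of 5-year annuity: $10,800.00 × [1 − (1+0.123)^−5] / 0.123 = 38643.97378
Perpetuity value at year 5: $3,050.00 / 0.123 = 24796.74797
PV of perpetuity: 24796.74797 / (1+0.123)^5 = 13883.40352
Total PV = 38643.97378 + 13883.40352 = 52527.37730

$52527.38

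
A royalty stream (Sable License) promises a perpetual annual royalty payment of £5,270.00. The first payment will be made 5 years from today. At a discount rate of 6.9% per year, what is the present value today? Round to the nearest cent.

Value at end of year 4: C / r = £5,270.00 / 0.069 = £76,376.8116
Discount to today: PV = £76,376.8116 / (1 + 0.069)^4 = £76,376.8116 / 1.305903 = £58,485.84

£58485.84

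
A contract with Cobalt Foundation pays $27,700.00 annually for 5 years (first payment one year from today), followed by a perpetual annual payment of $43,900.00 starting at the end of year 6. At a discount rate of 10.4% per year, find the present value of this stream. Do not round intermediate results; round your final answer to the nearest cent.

PV of 5-year annuity: $27,700.00 × [1 − (1+0.104)^−5] / 0.104 = 103940.53048
Perpetuity value at year 5: $43,900.00 / 0.104 = 422115.38462
PV of perpetuity: 422115.38462 / (1+0.104)^5 = 257386.52945
Total PV = 103940.53048 + 257386.52945 = 361327.05993

$361327.06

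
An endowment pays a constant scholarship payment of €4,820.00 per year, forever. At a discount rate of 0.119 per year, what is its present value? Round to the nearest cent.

Level perpetuity: PV = C / r = €4,820.00 / 0.119 = €40,504.20

€40504.20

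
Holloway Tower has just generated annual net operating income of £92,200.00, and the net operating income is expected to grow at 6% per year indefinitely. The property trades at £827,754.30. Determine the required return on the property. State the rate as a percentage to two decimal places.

D₁ = £92,200.00 × 1.06 = £97,732.0000
P = D₁/(r − g) ⇒ r = D₁/P + g = £97,732.0000/£827,754.30 + 0.06 = 0.118069 + 0.06 = 0.178069

17.81%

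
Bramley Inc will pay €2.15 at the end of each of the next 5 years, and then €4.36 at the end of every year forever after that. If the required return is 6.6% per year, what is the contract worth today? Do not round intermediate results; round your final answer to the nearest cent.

PV of 5-year annuity: €2.15 × [1 − (1+0.066)^−5] / 0.066 = 8.91065
Perpetuity value at year 5: €4.36 / 0.066 = 66.06061
PV of perpetuity: 66.06061 / (1+0.066)^5 = 47.99064
Total PV = 8.91065 + 47.99064 = 56.90129

€56.90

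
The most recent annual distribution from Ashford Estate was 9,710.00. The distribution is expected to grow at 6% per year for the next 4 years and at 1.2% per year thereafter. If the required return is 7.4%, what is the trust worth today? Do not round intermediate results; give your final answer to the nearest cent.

187979.07

D_1 = 10292.60000
D_2 = 10910.15600
D_3 = 11564.76536
D_4 = 12258.65128
Terminal value at year 4: TV = D_4×(1+g_2)/(r−g_2) = 12405.75510/0.062 = 200092.82414
P_0 = D_1/(1+r)^1 + D_2/(1+r)^2 + D_3/(1+r)^3 + D_4/(1+r)^4 + TV/(1+r)^4
    = 9583.42644 + 9458.50282 + 9335.20763 + 9213.51963 + 150388.41720 = 187979.07372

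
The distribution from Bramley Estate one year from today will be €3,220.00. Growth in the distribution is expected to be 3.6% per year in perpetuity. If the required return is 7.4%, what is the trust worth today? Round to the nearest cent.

€84736.84

Growing perpetuity: P = D₁ / (r − g) = €3,220.0000 / (0.074 − 0.036) = €84,736.84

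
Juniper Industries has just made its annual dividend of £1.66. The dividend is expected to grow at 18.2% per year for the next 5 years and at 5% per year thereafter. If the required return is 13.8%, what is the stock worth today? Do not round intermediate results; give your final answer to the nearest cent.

D_1 = 1.96212
D_2 = 2.31923
D_3 = 2.74132
D_4 = 3.24025
D_5 = 3.82997
Terminal value at year 5: TV = D_5×(1+g_2)/(r−g_2) = 4.02147/0.088 = 45.69852
P_0 = D_1/(1+r)^1 + D_2/(1+r)^2 + D_3/(1+r)^3 + D_4/(1+r)^4 + D_5/(1+r)^5 + TV/(1+r)^5
    = 1.72418 + 1.79085 + 1.86009 + 1.93201 + 2.00671 + 23.94367 = 33.25751

£33.26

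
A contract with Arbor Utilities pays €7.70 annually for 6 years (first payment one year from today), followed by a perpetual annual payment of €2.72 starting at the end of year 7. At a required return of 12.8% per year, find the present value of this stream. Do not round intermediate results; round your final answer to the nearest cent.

€41.27

PV of 6-year annuity: €7.70 × [1 − (1+0.128)^−6] / 0.128 = 30.95334
Perpetuity value at year 6: €2.72 / 0.128 = 21.25000
PV of perpetuity: 21.25000 / (1+0.128)^6 = 10.31583
Total PV = 30.95334 + 10.31583 = 41.26917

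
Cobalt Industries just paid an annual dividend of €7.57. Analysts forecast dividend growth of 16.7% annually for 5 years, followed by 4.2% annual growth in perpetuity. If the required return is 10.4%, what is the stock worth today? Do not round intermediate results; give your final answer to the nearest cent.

D_1 = 8.83419
D_2 = 10.30950
D_3 = 12.03119
D_4 = 14.04039
D_5 = 16.38514
Terminal value at year 5: TV = D_5×(1+g_2)/(r−g_2) = 17.07332/0.062 = 275.37606
P_0 = D_1/(1+r)^1 + D_2/(1+r)^2 + D_3/(1+r)^3 + D_4/(1+r)^4 + D_5/(1+r)^5 + TV/(1+r)^5
    = 8.00198 + 8.45862 + 8.94131 + 9.45155 + 9.99090 + 167.91165 = 212.75601

€212.76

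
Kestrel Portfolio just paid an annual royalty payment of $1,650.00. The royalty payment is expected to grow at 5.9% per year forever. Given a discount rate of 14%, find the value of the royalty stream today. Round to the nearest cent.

$21572.22

D₁ = D₀ × (1 + g) = $1,650.00 × 1.059 = $1,747.3500
Growing perpetuity: P = D₁ / (r − g) = $1,747.3500 / (0.14 − 0.059) = $21,572.22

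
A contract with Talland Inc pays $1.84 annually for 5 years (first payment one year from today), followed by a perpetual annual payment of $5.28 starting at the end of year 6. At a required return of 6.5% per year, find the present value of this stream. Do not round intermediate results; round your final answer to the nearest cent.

$66.94

PV of 5-year annuity: $1.84 × [1 − (1+0.065)^−5] / 0.065 = 7.64645
Perpetuity value at year 5: $5.28 / 0.065 = 81.23077
PV of perpetuity: 81.23077 / (1+0.065)^5 = 59.28878
Total PV = 7.64645 + 59.28878 = 66.93523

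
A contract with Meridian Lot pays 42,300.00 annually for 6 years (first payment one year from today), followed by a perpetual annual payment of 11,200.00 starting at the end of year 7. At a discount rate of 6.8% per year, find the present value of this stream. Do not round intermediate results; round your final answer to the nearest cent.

PV of 6-year annuity: 42,300.00 × [1 − (1+0.068)^−6] / 0.068 = 202875.55614
Perpetuity value at year 6: 11,200.00 / 0.068 = 164705.88235
PV of perpetuity: 164705.88235 / (1+0.068)^6 = 110989.42304
Total PV = 202875.55614 + 110989.42304 = 313864.97918

313864.98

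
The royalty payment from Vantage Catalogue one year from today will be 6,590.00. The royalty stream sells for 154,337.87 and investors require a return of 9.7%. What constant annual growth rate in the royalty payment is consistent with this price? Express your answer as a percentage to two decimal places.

P = D₁/(r−g) ⇒ g = r − D₁/P = 0.097 − 6,590.00/154,337.87 = 0.054301

5.43%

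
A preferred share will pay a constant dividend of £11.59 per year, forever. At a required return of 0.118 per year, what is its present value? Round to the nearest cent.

£98.22

Level perpetuity: PV = C / r = £11.59 / 0.118 = £98.22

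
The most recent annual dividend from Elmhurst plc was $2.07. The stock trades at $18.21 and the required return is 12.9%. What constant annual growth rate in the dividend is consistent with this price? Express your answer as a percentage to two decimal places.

1.38%

P = D₀(1+g)/(r−g) ⇒ P(r−g) = D₀(1+g) ⇒ g(P+D₀) = P·r − D₀
g = (P·r − D₀)/(P + D₀) = ($18.21×0.129 − $2.07) / ($18.21 + $2.07) = 0.013762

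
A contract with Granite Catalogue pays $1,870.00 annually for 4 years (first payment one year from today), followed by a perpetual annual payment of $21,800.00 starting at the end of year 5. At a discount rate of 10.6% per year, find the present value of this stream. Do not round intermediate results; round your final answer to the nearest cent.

$143296.84

PV of 4-year annuity: $1,870.00 × [1 − (1+0.106)^−4] / 0.106 = 5851.47066
Perpetuity value at year 4: $21,800.00 / 0.106 = 205660.37736
PV of perpetuity: 205660.37736 / (1+0.106)^4 = 137445.37181
Total PV = 5851.47066 + 137445.37181 = 143296.84247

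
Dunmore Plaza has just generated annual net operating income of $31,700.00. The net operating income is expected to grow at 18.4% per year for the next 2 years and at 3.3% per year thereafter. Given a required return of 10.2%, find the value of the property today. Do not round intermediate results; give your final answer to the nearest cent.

D_1 = 37532.80000
D_2 = 44438.83520
Terminal value at year 2: TV = D_2×(1+g_2)/(r−g_2) = 45905.31676/0.069 = 665294.44582
P_0 = D_1/(1+r)^1 + D_2/(1+r)^2 + TV/(1+r)^2
    = 34058.80218 + 36593.12321 + 547836.17793 = 618488.10332

$618488.10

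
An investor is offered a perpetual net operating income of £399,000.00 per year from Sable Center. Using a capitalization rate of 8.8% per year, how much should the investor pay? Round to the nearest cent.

Level perpetuity: PV = C / r = £399,000.00 / 0.088 = £4,534,090.91

£4534090.91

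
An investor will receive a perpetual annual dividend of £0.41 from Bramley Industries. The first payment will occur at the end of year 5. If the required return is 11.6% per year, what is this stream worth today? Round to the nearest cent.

£2.28

Value at end of year 4: C / r = £0.41 / 0.116 = £3.5345
Discount to today: PV = £3.5345 / (1 + 0.116)^4 = £3.5345 / 1.551161 = £2.28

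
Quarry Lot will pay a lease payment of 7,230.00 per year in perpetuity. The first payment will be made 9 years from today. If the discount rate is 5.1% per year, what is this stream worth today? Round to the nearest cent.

95223.99

Value at end of year 8: C / r = 7,230.00 / 0.051 = 141,764.7059
Discount to today: PV = 141,764.7059 / (1 + 0.051)^8 = 141,764.7059 / 1.488750 = 95,223.99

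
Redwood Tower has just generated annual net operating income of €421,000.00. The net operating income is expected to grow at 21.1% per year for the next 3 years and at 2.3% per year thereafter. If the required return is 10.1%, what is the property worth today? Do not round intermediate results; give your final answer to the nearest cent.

€8879998.42

D_1 = 509831.00000
D_2 = 617405.34100
D_3 = 747677.86795
Terminal value at year 3: TV = D_3×(1+g_2)/(r−g_2) = 764874.45891/0.078 = 9806082.80659
P_0 = D_1/(1+r)^1 + D_2/(1+r)^2 + D_3/(1+r)^3 + TV/(1+r)^3
    = 463061.76203 + 509325.87995 + 560212.20765 + 7347398.56951 = 8879998.41914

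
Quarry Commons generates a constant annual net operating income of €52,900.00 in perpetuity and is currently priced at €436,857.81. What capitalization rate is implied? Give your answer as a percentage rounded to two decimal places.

P = C/r ⇒ r = C/P = €52,900.00/€436,857.81 = 0.121092

12.11%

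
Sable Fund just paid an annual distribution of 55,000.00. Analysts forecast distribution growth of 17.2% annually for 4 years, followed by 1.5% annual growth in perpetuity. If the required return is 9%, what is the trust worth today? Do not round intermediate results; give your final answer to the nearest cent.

D_1 = 64460.00000
D_2 = 75547.12000
D_3 = 88541.22464
D_4 = 103770.31528
Terminal value at year 4: TV = D_4×(1+g_2)/(r−g_2) = 105326.87001/0.075 = 1404358.26676
P_0 = D_1/(1+r)^1 + D_2/(1+r)^2 + D_3/(1+r)^3 + D_4/(1+r)^4 + TV/(1+r)^4
    = 59137.61468 + 63586.49945 + 68370.07097 + 73513.50750 + 994882.80154 = 1259490.49415

1259490.49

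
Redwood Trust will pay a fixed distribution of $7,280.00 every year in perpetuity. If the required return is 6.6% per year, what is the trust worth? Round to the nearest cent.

$110303.03

Level perpetuity: PV = C / r = $7,280.00 / 0.066 = $110,303.03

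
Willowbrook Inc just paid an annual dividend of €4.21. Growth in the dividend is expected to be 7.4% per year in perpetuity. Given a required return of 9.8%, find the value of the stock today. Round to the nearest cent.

D₁ = D₀ × (1 + g) = €4.21 × 1.074 = €4.5215
Growing perpetuity: P = D₁ / (r − g) = €4.5215 / (0.098 − 0.074) = €188.40

€188.40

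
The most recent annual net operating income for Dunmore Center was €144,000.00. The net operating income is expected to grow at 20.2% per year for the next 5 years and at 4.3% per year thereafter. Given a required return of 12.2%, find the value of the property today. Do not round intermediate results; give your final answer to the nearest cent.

D_1 = 173088.00000
D_2 = 208051.77600
D_3 = 250078.23475
D_4 = 300594.03817
D_5 = 361314.03388
Terminal value at year 5: TV = D_5×(1+g_2)/(r−g_2) = 376850.53734/0.079 = 4770259.96632
P_0 = D_1/(1+r)^1 + D_2/(1+r)^2 + D_3/(1+r)^3 + D_4/(1+r)^4 + D_5/(1+r)^5 + TV/(1+r)^5
    = 154267.37968 + 165266.83634 + 177050.56799 + 189674.49440 + 203198.52252 + 2682734.92397 = 3572192.72490

€3572192.72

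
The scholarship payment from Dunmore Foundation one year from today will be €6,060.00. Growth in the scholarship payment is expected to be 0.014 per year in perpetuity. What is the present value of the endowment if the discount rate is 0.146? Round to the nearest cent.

Growing perpetuity: P = D₁ / (r − g) = €6,060.0000 / (0.146 − 0.014) = €45,909.09

€45909.09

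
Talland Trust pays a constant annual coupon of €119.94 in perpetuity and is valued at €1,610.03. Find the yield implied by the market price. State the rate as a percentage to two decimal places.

7.45%

P = C/r ⇒ r = C/P = €119.94/€1,610.03 = 0.074496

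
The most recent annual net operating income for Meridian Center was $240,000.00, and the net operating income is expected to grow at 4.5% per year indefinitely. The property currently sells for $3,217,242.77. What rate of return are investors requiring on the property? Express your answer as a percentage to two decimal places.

12.30%

D₁ = $240,000.00 × 1.045 = $250,800.0000
P = D₁/(r − g) ⇒ r = D₁/P + g = $250,800.0000/$3,217,242.77 + 0.045 = 0.077955 + 0.045 = 0.122955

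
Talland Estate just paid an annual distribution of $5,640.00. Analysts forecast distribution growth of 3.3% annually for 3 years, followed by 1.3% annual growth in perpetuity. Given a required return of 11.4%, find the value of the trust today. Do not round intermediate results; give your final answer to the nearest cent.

$59680.31

D_1 = 5826.12000
D_2 = 6018.38196
D_3 = 6216.98856
Terminal value at year 3: TV = D_3×(1+g_2)/(r−g_2) = 6297.80942/0.101 = 62354.54867
P_0 = D_1/(1+r)^1 + D_2/(1+r)^2 + D_3/(1+r)^3 + TV/(1+r)^3
    = 5229.91023 + 4849.63848 + 4497.01666 + 45103.74130 = 59680.30668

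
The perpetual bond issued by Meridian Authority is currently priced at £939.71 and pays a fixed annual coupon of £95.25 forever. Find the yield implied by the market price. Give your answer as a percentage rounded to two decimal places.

P = C/r ⇒ r = C/P = £95.25/£939.71 = 0.101361

10.14%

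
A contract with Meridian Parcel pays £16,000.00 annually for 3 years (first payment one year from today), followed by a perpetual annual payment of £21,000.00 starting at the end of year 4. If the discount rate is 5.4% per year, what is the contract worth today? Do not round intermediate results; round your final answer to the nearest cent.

PV of 3-year annuity: £16,000.00 × [1 − (1+0.054)^−3] / 0.054 = 43247.43334
Perpetuity value at year 3: £21,000.00 / 0.054 = 388888.88889
PV of perpetuity: 388888.88889 / (1+0.054)^3 = 332126.63263
Total PV = 43247.43334 + 332126.63263 = 375374.06597

£375374.07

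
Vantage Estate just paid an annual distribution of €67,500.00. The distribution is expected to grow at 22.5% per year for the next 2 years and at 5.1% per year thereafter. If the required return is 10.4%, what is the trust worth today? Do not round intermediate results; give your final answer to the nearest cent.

D_1 = 82687.50000
D_2 = 101292.18750
Terminal value at year 2: TV = D_2×(1+g_2)/(r−g_2) = 106458.08906/0.053 = 2008643.18986
P_0 = D_1/(1+r)^1 + D_2/(1+r)^2 + TV/(1+r)^2
    = 74898.09783 + 83107.03790 + 1648028.24205 = 1806033.37777

€1806033.38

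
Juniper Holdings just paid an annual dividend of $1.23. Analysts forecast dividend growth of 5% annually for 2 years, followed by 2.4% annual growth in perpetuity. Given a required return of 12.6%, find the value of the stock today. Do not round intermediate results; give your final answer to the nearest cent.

D_1 = 1.29150
D_2 = 1.35607
Terminal value at year 2: TV = D_2×(1+g_2)/(r−g_2) = 1.38862/0.102 = 13.61393
P_0 = D_1/(1+r)^1 + D_2/(1+r)^2 + TV/(1+r)^2
    = 1.14698 + 1.06956 + 10.73759 = 12.95413

$12.95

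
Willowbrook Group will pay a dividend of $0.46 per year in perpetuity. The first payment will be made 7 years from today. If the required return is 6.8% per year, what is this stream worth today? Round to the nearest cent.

Value at end of year 6: C / r = $0.46 / 0.068 = $6.7647
Discount to today: PV = $6.7647 / (1 + 0.068)^6 = $6.7647 / 1.483978 = $4.56

$4.56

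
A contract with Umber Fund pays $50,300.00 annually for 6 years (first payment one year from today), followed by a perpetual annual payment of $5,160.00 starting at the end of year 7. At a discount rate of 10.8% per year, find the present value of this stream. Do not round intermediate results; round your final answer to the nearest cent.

$239849.58

PV of 6-year annuity: $50,300.00 × [1 − (1+0.108)^−6] / 0.108 = 214027.72830
Perpetuity value at year 6: $5,160.00 / 0.108 = 47777.77778
PV of perpetuity: 47777.77778 / (1+0.108)^6 = 25821.85177
Total PV = 214027.72830 + 25821.85177 = 239849.58007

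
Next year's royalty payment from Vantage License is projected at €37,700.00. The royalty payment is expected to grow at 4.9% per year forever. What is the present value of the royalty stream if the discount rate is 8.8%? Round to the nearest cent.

€966666.67

Growing perpetuity: P = D₁ / (r − g) = €37,700.0000 / (0.088 − 0.049) = €966,666.67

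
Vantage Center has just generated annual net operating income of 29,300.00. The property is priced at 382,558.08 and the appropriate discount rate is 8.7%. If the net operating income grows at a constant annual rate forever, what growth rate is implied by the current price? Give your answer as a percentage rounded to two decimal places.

0.97%

P = D₀(1+g)/(r−g) ⇒ P(r−g) = D₀(1+g) ⇒ g(P+D₀) = P·r − D₀
g = (P·r − D₀)/(P + D₀) = (382,558.08×0.087 − 29,300.00) / (382,558.08 + 29,300.00) = 0.009670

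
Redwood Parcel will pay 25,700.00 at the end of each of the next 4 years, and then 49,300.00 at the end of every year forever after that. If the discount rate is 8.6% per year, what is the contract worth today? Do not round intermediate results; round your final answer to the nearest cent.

PV of 4-year annuity: 25,700.00 × [1 − (1+0.086)^−4] / 0.086 = 83997.09682
Perpetuity value at year 4: 49,300.00 / 0.086 = 573255.81395
PV of perpetuity: 573255.81395 / (1+0.086)^4 = 412125.19631
Total PV = 83997.09682 + 412125.19631 = 496122.29313

496122.29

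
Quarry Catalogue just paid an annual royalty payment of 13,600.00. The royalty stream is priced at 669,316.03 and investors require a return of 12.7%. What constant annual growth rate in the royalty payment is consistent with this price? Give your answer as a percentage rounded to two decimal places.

P = D₀(1+g)/(r−g) ⇒ P(r−g) = D₀(1+g) ⇒ g(P+D₀) = P·r − D₀
g = (P·r − D₀)/(P + D₀) = (669,316.03×0.127 − 13,600.00) / (669,316.03 + 13,600.00) = 0.104556

10.46%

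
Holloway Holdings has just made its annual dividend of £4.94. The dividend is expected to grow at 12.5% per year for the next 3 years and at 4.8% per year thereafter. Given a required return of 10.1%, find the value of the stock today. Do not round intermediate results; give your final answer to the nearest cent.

£119.69

D_1 = 5.55750
D_2 = 6.25219
D_3 = 7.03371
Terminal value at year 3: TV = D_3×(1+g_2)/(r−g_2) = 7.37133/0.053 = 139.08168
P_0 = D_1/(1+r)^1 + D_2/(1+r)^2 + D_3/(1+r)^3 + TV/(1+r)^3
    = 5.04768 + 5.15772 + 5.27014 + 104.20966 = 119.68520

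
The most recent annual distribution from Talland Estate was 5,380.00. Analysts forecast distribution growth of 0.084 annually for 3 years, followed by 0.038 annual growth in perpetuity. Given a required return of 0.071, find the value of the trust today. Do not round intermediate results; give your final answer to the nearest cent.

D_1 = 5831.92000
D_2 = 6321.80128
D_3 = 6852.83259
Terminal value at year 3: TV = D_3×(1+g_2)/(r−g_2) = 7113.24023/0.033 = 215552.73412
P_0 = D_1/(1+r)^1 + D_2/(1+r)^2 + D_3/(1+r)^3 + TV/(1+r)^3
    = 5445.30345 + 5511.39958 + 5578.29798 + 175462.82745 = 191997.82847

191997.83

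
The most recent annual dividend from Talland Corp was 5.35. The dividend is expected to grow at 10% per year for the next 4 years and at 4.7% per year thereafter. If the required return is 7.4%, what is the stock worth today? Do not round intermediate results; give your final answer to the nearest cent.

251.02

D_1 = 5.88500
D_2 = 6.47350
D_3 = 7.12085
D_4 = 7.83293
Terminal value at year 4: TV = D_4×(1+g_2)/(r−g_2) = 8.20108/0.027 = 303.74381
P_0 = D_1/(1+r)^1 + D_2/(1+r)^2 + D_3/(1+r)^3 + D_4/(1+r)^4 + TV/(1+r)^4
    = 5.47952 + 5.61217 + 5.74803 + 5.88718 + 228.29180 = 251.01869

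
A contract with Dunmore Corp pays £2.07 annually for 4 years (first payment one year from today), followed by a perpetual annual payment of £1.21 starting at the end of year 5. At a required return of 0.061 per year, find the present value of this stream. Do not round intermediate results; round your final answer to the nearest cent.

PV of 4-year annuity: £2.07 × [1 − (1+0.061)^−4] / 0.061 = 7.15637
Perpetuity value at year 4: £1.21 / 0.061 = 19.83607
PV of perpetuity: 19.83607 / (1+0.061)^4 = 15.65287
Total PV = 7.15637 + 15.65287 = 22.80925

£22.81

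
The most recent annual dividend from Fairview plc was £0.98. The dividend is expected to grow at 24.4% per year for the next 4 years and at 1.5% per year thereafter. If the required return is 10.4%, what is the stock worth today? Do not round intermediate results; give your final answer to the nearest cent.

D_1 = 1.21912
D_2 = 1.51659
D_3 = 1.88663
D_4 = 2.34697
Terminal value at year 4: TV = D_4×(1+g_2)/(r−g_2) = 2.38217/0.089 = 26.76601
P_0 = D_1/(1+r)^1 + D_2/(1+r)^2 + D_3/(1+r)^3 + D_4/(1+r)^4 + TV/(1+r)^4
    = 1.10428 + 1.24431 + 1.40210 + 1.57991 + 18.01803 = 23.34863

£23.35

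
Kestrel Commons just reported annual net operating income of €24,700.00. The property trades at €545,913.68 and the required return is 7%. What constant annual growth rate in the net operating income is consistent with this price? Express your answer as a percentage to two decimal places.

2.37%

P = D₀(1+g)/(r−g) ⇒ P(r−g) = D₀(1+g) ⇒ g(P+D₀) = P·r − D₀
g = (P·r − D₀)/(P + D₀) = (€545,913.68×0.07 − €24,700.00) / (€545,913.68 + €24,700.00) = 0.023683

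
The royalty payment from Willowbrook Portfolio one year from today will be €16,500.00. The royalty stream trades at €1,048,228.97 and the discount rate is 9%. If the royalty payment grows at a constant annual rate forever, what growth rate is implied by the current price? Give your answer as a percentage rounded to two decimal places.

P = D₁/(r−g) ⇒ g = r − D₁/P = 0.09 − €16,500.00/€1,048,228.97 = 0.074259

7.43%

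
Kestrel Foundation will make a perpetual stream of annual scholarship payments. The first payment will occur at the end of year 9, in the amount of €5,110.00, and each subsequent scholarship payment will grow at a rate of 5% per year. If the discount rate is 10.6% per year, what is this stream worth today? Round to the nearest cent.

Value at end of year 8: C₁ / (r − g) = €5,110.00 / (0.106 − 0.05) = €91,250.0000
Discount to today: PV = €91,250.0000 / (1 + 0.106)^8 = €91,250.0000 / 2.238933 = €40,756.03

€40756.03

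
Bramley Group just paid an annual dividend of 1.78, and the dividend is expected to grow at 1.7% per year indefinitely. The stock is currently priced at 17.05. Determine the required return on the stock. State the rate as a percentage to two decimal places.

D₁ = 1.78 × 1.017 = 1.8103
P = D₁/(r − g) ⇒ r = D₁/P + g = 1.8103/17.05 + 0.017 = 0.106174 + 0.017 = 0.123174

12.32%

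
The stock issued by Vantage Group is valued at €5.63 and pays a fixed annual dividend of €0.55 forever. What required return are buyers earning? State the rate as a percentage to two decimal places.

P = C/r ⇒ r = C/P = €0.55/€5.63 = 0.097691

9.77%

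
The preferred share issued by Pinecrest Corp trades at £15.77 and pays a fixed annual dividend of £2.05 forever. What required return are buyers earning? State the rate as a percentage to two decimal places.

13.00%

P = C/r ⇒ r = C/P = £2.05/£15.77 = 0.129994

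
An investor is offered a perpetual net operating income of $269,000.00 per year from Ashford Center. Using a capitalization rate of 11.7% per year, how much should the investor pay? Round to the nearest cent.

$2299145.30

Level perpetuity: PV = C / r = $269,000.00 / 0.117 = $2,299,145.30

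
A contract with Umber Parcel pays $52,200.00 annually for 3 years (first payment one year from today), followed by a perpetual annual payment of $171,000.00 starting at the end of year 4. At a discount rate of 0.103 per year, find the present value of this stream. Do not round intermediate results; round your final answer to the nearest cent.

PV of 3-year annuity: $52,200.00 × [1 − (1+0.103)^−3] / 0.103 = 129131.11441
Perpetuity value at year 3: $171,000.00 / 0.103 = 1660194.17476
PV of perpetuity: 1660194.17476 / (1+0.103)^3 = 1237178.45513
Total PV = 129131.11441 + 1237178.45513 = 1366309.56954

$1366309.57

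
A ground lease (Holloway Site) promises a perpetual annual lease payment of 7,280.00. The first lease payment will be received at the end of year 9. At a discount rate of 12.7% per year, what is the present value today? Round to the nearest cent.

Value at end of year 8: C / r = 7,280.00 / 0.127 = 57,322.8346
Discount to today: PV = 57,322.8346 / (1 + 0.127)^8 = 57,322.8346 / 2.602504 = 22,026.04

22026.04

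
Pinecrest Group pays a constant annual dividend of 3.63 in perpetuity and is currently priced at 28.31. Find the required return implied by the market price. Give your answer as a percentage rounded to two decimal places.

P = C/r ⇒ r = C/P = 3.63/28.31 = 0.128223

12.82%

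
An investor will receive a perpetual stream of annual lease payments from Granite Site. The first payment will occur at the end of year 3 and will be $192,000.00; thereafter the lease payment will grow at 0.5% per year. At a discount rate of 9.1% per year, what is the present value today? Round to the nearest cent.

Value at end of year 2: C₁ / (r − g) = $192,000.00 / (0.091 − 0.005) = $2,232,558.1395
Discount to today: PV = $2,232,558.1395 / (1 + 0.091)^2 = $2,232,558.1395 / 1.190281 = $1,875,656.37

$1875656.37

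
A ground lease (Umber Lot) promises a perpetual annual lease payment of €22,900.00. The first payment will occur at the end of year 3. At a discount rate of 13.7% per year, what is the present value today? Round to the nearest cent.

€129298.65

Value at end of year 2: C / r = €22,900.00 / 0.137 = €167,153.2847
Discount to today: PV = €167,153.2847 / (1 + 0.137)^2 = €167,153.2847 / 1.292769 = €129,298.65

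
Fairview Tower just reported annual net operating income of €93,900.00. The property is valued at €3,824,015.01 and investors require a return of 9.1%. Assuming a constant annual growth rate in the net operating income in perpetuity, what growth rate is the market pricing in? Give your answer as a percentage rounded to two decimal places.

6.49%

P = D₀(1+g)/(r−g) ⇒ P(r−g) = D₀(1+g) ⇒ g(P+D₀) = P·r − D₀
g = (P·r − D₀)/(P + D₀) = (€3,824,015.01×0.091 − €93,900.00) / (€3,824,015.01 + €93,900.00) = 0.064852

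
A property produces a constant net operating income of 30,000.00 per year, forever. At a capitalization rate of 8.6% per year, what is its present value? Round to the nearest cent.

348837.21

Level perpetuity: PV = C / r = 30,000.00 / 0.086 = 348,837.21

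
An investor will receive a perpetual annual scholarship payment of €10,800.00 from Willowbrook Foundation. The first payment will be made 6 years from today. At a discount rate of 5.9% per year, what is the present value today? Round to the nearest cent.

Value at end of year 5: C / r = €10,800.00 / 0.059 = €183,050.8475
Discount to today: PV = €183,050.8475 / (1 + 0.059)^5 = €183,050.8475 / 1.331925 = €137,433.29

€137433.29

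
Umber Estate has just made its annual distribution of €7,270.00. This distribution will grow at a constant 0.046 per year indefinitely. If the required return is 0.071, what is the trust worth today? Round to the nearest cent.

€304176.80

D₁ = D₀ × (1 + g) = €7,270.00 × 1.046 = €7,604.4200
Growing perpetuity: P = D₁ / (r − g) = €7,604.4200 / (0.071 − 0.046) = €304,176.80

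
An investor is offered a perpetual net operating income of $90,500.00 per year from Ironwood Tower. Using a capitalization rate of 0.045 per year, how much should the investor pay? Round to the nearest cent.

$2011111.11

Level perpetuity: PV = C / r = $90,500.00 / 0.045 = $2,011,111.11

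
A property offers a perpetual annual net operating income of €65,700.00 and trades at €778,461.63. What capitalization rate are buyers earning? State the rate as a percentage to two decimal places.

P = C/r ⇒ r = C/P = €65,700.00/€778,461.63 = 0.084397

8.44%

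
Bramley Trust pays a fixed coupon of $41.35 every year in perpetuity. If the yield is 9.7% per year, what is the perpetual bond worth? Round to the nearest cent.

Level perpetuity: PV = C / r = $41.35 / 0.097 = $426.29

$426.29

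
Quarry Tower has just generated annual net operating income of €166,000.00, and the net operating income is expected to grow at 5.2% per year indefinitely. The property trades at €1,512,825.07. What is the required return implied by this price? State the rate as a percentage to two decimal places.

D₁ = €166,000.00 × 1.052 = €174,632.0000
P = D₁/(r − g) ⇒ r = D₁/P + g = €174,632.0000/€1,512,825.07 + 0.052 = 0.115434 + 0.052 = 0.167434

16.74%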